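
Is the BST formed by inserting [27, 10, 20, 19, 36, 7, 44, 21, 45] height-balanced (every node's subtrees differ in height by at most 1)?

Tree (level-order array): [27, 10, 36, 7, 20, None, 44, None, None, 19, 21, None, 45]
Definition: a tree is height-balanced if, at every node, |h(left) - h(right)| <= 1 (empty subtree has height -1).
Bottom-up per-node check:
  node 7: h_left=-1, h_right=-1, diff=0 [OK], height=0
  node 19: h_left=-1, h_right=-1, diff=0 [OK], height=0
  node 21: h_left=-1, h_right=-1, diff=0 [OK], height=0
  node 20: h_left=0, h_right=0, diff=0 [OK], height=1
  node 10: h_left=0, h_right=1, diff=1 [OK], height=2
  node 45: h_left=-1, h_right=-1, diff=0 [OK], height=0
  node 44: h_left=-1, h_right=0, diff=1 [OK], height=1
  node 36: h_left=-1, h_right=1, diff=2 [FAIL (|-1-1|=2 > 1)], height=2
  node 27: h_left=2, h_right=2, diff=0 [OK], height=3
Node 36 violates the condition: |-1 - 1| = 2 > 1.
Result: Not balanced


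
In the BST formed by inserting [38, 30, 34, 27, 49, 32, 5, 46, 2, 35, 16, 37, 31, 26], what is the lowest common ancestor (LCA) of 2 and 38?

Tree insertion order: [38, 30, 34, 27, 49, 32, 5, 46, 2, 35, 16, 37, 31, 26]
Tree (level-order array): [38, 30, 49, 27, 34, 46, None, 5, None, 32, 35, None, None, 2, 16, 31, None, None, 37, None, None, None, 26]
In a BST, the LCA of p=2, q=38 is the first node v on the
root-to-leaf path with p <= v <= q (go left if both < v, right if both > v).
Walk from root:
  at 38: 2 <= 38 <= 38, this is the LCA
LCA = 38


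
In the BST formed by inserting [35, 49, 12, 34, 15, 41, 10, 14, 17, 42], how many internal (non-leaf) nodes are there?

Tree built from: [35, 49, 12, 34, 15, 41, 10, 14, 17, 42]
Tree (level-order array): [35, 12, 49, 10, 34, 41, None, None, None, 15, None, None, 42, 14, 17]
Rule: An internal node has at least one child.
Per-node child counts:
  node 35: 2 child(ren)
  node 12: 2 child(ren)
  node 10: 0 child(ren)
  node 34: 1 child(ren)
  node 15: 2 child(ren)
  node 14: 0 child(ren)
  node 17: 0 child(ren)
  node 49: 1 child(ren)
  node 41: 1 child(ren)
  node 42: 0 child(ren)
Matching nodes: [35, 12, 34, 15, 49, 41]
Count of internal (non-leaf) nodes: 6


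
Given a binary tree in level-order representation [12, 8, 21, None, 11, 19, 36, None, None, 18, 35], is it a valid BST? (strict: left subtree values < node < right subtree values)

Level-order array: [12, 8, 21, None, 11, 19, 36, None, None, 18, 35]
Validate using subtree bounds (lo, hi): at each node, require lo < value < hi,
then recurse left with hi=value and right with lo=value.
Preorder trace (stopping at first violation):
  at node 12 with bounds (-inf, +inf): OK
  at node 8 with bounds (-inf, 12): OK
  at node 11 with bounds (8, 12): OK
  at node 21 with bounds (12, +inf): OK
  at node 19 with bounds (12, 21): OK
  at node 18 with bounds (12, 19): OK
  at node 35 with bounds (19, 21): VIOLATION
Node 35 violates its bound: not (19 < 35 < 21).
Result: Not a valid BST


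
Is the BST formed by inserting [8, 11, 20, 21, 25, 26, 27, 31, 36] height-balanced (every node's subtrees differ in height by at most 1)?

Tree (level-order array): [8, None, 11, None, 20, None, 21, None, 25, None, 26, None, 27, None, 31, None, 36]
Definition: a tree is height-balanced if, at every node, |h(left) - h(right)| <= 1 (empty subtree has height -1).
Bottom-up per-node check:
  node 36: h_left=-1, h_right=-1, diff=0 [OK], height=0
  node 31: h_left=-1, h_right=0, diff=1 [OK], height=1
  node 27: h_left=-1, h_right=1, diff=2 [FAIL (|-1-1|=2 > 1)], height=2
  node 26: h_left=-1, h_right=2, diff=3 [FAIL (|-1-2|=3 > 1)], height=3
  node 25: h_left=-1, h_right=3, diff=4 [FAIL (|-1-3|=4 > 1)], height=4
  node 21: h_left=-1, h_right=4, diff=5 [FAIL (|-1-4|=5 > 1)], height=5
  node 20: h_left=-1, h_right=5, diff=6 [FAIL (|-1-5|=6 > 1)], height=6
  node 11: h_left=-1, h_right=6, diff=7 [FAIL (|-1-6|=7 > 1)], height=7
  node 8: h_left=-1, h_right=7, diff=8 [FAIL (|-1-7|=8 > 1)], height=8
Node 27 violates the condition: |-1 - 1| = 2 > 1.
Result: Not balanced


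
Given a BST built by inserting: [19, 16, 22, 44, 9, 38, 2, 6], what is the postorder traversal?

Tree insertion order: [19, 16, 22, 44, 9, 38, 2, 6]
Tree (level-order array): [19, 16, 22, 9, None, None, 44, 2, None, 38, None, None, 6]
Postorder traversal: [6, 2, 9, 16, 38, 44, 22, 19]


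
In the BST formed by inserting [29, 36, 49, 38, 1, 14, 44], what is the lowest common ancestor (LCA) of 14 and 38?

Tree insertion order: [29, 36, 49, 38, 1, 14, 44]
Tree (level-order array): [29, 1, 36, None, 14, None, 49, None, None, 38, None, None, 44]
In a BST, the LCA of p=14, q=38 is the first node v on the
root-to-leaf path with p <= v <= q (go left if both < v, right if both > v).
Walk from root:
  at 29: 14 <= 29 <= 38, this is the LCA
LCA = 29


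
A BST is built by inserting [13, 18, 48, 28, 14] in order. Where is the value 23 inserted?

Starting tree (level order): [13, None, 18, 14, 48, None, None, 28]
Insertion path: 13 -> 18 -> 48 -> 28
Result: insert 23 as left child of 28
Final tree (level order): [13, None, 18, 14, 48, None, None, 28, None, 23]


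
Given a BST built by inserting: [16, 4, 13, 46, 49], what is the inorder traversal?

Tree insertion order: [16, 4, 13, 46, 49]
Tree (level-order array): [16, 4, 46, None, 13, None, 49]
Inorder traversal: [4, 13, 16, 46, 49]


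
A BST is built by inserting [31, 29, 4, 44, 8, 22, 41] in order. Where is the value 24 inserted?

Starting tree (level order): [31, 29, 44, 4, None, 41, None, None, 8, None, None, None, 22]
Insertion path: 31 -> 29 -> 4 -> 8 -> 22
Result: insert 24 as right child of 22
Final tree (level order): [31, 29, 44, 4, None, 41, None, None, 8, None, None, None, 22, None, 24]


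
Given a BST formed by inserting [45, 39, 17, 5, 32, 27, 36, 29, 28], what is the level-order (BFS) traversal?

Tree insertion order: [45, 39, 17, 5, 32, 27, 36, 29, 28]
Tree (level-order array): [45, 39, None, 17, None, 5, 32, None, None, 27, 36, None, 29, None, None, 28]
BFS from the root, enqueuing left then right child of each popped node:
  queue [45] -> pop 45, enqueue [39], visited so far: [45]
  queue [39] -> pop 39, enqueue [17], visited so far: [45, 39]
  queue [17] -> pop 17, enqueue [5, 32], visited so far: [45, 39, 17]
  queue [5, 32] -> pop 5, enqueue [none], visited so far: [45, 39, 17, 5]
  queue [32] -> pop 32, enqueue [27, 36], visited so far: [45, 39, 17, 5, 32]
  queue [27, 36] -> pop 27, enqueue [29], visited so far: [45, 39, 17, 5, 32, 27]
  queue [36, 29] -> pop 36, enqueue [none], visited so far: [45, 39, 17, 5, 32, 27, 36]
  queue [29] -> pop 29, enqueue [28], visited so far: [45, 39, 17, 5, 32, 27, 36, 29]
  queue [28] -> pop 28, enqueue [none], visited so far: [45, 39, 17, 5, 32, 27, 36, 29, 28]
Result: [45, 39, 17, 5, 32, 27, 36, 29, 28]


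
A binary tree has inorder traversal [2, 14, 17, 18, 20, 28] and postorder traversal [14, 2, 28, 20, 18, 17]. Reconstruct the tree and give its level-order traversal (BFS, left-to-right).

Inorder:   [2, 14, 17, 18, 20, 28]
Postorder: [14, 2, 28, 20, 18, 17]
Algorithm: postorder visits root last, so walk postorder right-to-left;
each value is the root of the current inorder slice — split it at that
value, recurse on the right subtree first, then the left.
Recursive splits:
  root=17; inorder splits into left=[2, 14], right=[18, 20, 28]
  root=18; inorder splits into left=[], right=[20, 28]
  root=20; inorder splits into left=[], right=[28]
  root=28; inorder splits into left=[], right=[]
  root=2; inorder splits into left=[], right=[14]
  root=14; inorder splits into left=[], right=[]
Reconstructed level-order: [17, 2, 18, 14, 20, 28]


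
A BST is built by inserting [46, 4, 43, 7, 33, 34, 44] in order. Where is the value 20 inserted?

Starting tree (level order): [46, 4, None, None, 43, 7, 44, None, 33, None, None, None, 34]
Insertion path: 46 -> 4 -> 43 -> 7 -> 33
Result: insert 20 as left child of 33
Final tree (level order): [46, 4, None, None, 43, 7, 44, None, 33, None, None, 20, 34]


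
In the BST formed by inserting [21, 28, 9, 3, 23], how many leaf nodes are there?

Tree built from: [21, 28, 9, 3, 23]
Tree (level-order array): [21, 9, 28, 3, None, 23]
Rule: A leaf has 0 children.
Per-node child counts:
  node 21: 2 child(ren)
  node 9: 1 child(ren)
  node 3: 0 child(ren)
  node 28: 1 child(ren)
  node 23: 0 child(ren)
Matching nodes: [3, 23]
Count of leaf nodes: 2


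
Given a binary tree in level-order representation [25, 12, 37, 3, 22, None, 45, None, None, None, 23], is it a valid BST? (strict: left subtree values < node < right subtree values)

Level-order array: [25, 12, 37, 3, 22, None, 45, None, None, None, 23]
Validate using subtree bounds (lo, hi): at each node, require lo < value < hi,
then recurse left with hi=value and right with lo=value.
Preorder trace (stopping at first violation):
  at node 25 with bounds (-inf, +inf): OK
  at node 12 with bounds (-inf, 25): OK
  at node 3 with bounds (-inf, 12): OK
  at node 22 with bounds (12, 25): OK
  at node 23 with bounds (22, 25): OK
  at node 37 with bounds (25, +inf): OK
  at node 45 with bounds (37, +inf): OK
No violation found at any node.
Result: Valid BST


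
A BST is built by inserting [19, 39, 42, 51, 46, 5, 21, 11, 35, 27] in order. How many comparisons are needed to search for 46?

Search path for 46: 19 -> 39 -> 42 -> 51 -> 46
Found: True
Comparisons: 5


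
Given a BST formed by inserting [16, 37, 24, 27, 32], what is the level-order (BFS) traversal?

Tree insertion order: [16, 37, 24, 27, 32]
Tree (level-order array): [16, None, 37, 24, None, None, 27, None, 32]
BFS from the root, enqueuing left then right child of each popped node:
  queue [16] -> pop 16, enqueue [37], visited so far: [16]
  queue [37] -> pop 37, enqueue [24], visited so far: [16, 37]
  queue [24] -> pop 24, enqueue [27], visited so far: [16, 37, 24]
  queue [27] -> pop 27, enqueue [32], visited so far: [16, 37, 24, 27]
  queue [32] -> pop 32, enqueue [none], visited so far: [16, 37, 24, 27, 32]
Result: [16, 37, 24, 27, 32]


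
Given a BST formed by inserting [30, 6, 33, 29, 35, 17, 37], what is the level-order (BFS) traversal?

Tree insertion order: [30, 6, 33, 29, 35, 17, 37]
Tree (level-order array): [30, 6, 33, None, 29, None, 35, 17, None, None, 37]
BFS from the root, enqueuing left then right child of each popped node:
  queue [30] -> pop 30, enqueue [6, 33], visited so far: [30]
  queue [6, 33] -> pop 6, enqueue [29], visited so far: [30, 6]
  queue [33, 29] -> pop 33, enqueue [35], visited so far: [30, 6, 33]
  queue [29, 35] -> pop 29, enqueue [17], visited so far: [30, 6, 33, 29]
  queue [35, 17] -> pop 35, enqueue [37], visited so far: [30, 6, 33, 29, 35]
  queue [17, 37] -> pop 17, enqueue [none], visited so far: [30, 6, 33, 29, 35, 17]
  queue [37] -> pop 37, enqueue [none], visited so far: [30, 6, 33, 29, 35, 17, 37]
Result: [30, 6, 33, 29, 35, 17, 37]


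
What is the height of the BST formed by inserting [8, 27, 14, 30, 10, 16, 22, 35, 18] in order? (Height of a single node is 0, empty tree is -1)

Insertion order: [8, 27, 14, 30, 10, 16, 22, 35, 18]
Tree (level-order array): [8, None, 27, 14, 30, 10, 16, None, 35, None, None, None, 22, None, None, 18]
Compute height bottom-up (empty subtree = -1):
  height(10) = 1 + max(-1, -1) = 0
  height(18) = 1 + max(-1, -1) = 0
  height(22) = 1 + max(0, -1) = 1
  height(16) = 1 + max(-1, 1) = 2
  height(14) = 1 + max(0, 2) = 3
  height(35) = 1 + max(-1, -1) = 0
  height(30) = 1 + max(-1, 0) = 1
  height(27) = 1 + max(3, 1) = 4
  height(8) = 1 + max(-1, 4) = 5
Height = 5


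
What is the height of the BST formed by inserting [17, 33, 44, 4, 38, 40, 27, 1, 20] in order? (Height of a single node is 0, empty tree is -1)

Insertion order: [17, 33, 44, 4, 38, 40, 27, 1, 20]
Tree (level-order array): [17, 4, 33, 1, None, 27, 44, None, None, 20, None, 38, None, None, None, None, 40]
Compute height bottom-up (empty subtree = -1):
  height(1) = 1 + max(-1, -1) = 0
  height(4) = 1 + max(0, -1) = 1
  height(20) = 1 + max(-1, -1) = 0
  height(27) = 1 + max(0, -1) = 1
  height(40) = 1 + max(-1, -1) = 0
  height(38) = 1 + max(-1, 0) = 1
  height(44) = 1 + max(1, -1) = 2
  height(33) = 1 + max(1, 2) = 3
  height(17) = 1 + max(1, 3) = 4
Height = 4


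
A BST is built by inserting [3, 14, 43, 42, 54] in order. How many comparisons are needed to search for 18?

Search path for 18: 3 -> 14 -> 43 -> 42
Found: False
Comparisons: 4


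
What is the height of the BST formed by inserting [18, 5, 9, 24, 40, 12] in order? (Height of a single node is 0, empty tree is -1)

Insertion order: [18, 5, 9, 24, 40, 12]
Tree (level-order array): [18, 5, 24, None, 9, None, 40, None, 12]
Compute height bottom-up (empty subtree = -1):
  height(12) = 1 + max(-1, -1) = 0
  height(9) = 1 + max(-1, 0) = 1
  height(5) = 1 + max(-1, 1) = 2
  height(40) = 1 + max(-1, -1) = 0
  height(24) = 1 + max(-1, 0) = 1
  height(18) = 1 + max(2, 1) = 3
Height = 3


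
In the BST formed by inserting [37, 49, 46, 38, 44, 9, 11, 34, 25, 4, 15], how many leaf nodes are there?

Tree built from: [37, 49, 46, 38, 44, 9, 11, 34, 25, 4, 15]
Tree (level-order array): [37, 9, 49, 4, 11, 46, None, None, None, None, 34, 38, None, 25, None, None, 44, 15]
Rule: A leaf has 0 children.
Per-node child counts:
  node 37: 2 child(ren)
  node 9: 2 child(ren)
  node 4: 0 child(ren)
  node 11: 1 child(ren)
  node 34: 1 child(ren)
  node 25: 1 child(ren)
  node 15: 0 child(ren)
  node 49: 1 child(ren)
  node 46: 1 child(ren)
  node 38: 1 child(ren)
  node 44: 0 child(ren)
Matching nodes: [4, 15, 44]
Count of leaf nodes: 3


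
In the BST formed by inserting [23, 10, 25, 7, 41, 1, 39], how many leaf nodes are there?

Tree built from: [23, 10, 25, 7, 41, 1, 39]
Tree (level-order array): [23, 10, 25, 7, None, None, 41, 1, None, 39]
Rule: A leaf has 0 children.
Per-node child counts:
  node 23: 2 child(ren)
  node 10: 1 child(ren)
  node 7: 1 child(ren)
  node 1: 0 child(ren)
  node 25: 1 child(ren)
  node 41: 1 child(ren)
  node 39: 0 child(ren)
Matching nodes: [1, 39]
Count of leaf nodes: 2


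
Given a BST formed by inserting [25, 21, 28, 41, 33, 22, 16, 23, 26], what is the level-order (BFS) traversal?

Tree insertion order: [25, 21, 28, 41, 33, 22, 16, 23, 26]
Tree (level-order array): [25, 21, 28, 16, 22, 26, 41, None, None, None, 23, None, None, 33]
BFS from the root, enqueuing left then right child of each popped node:
  queue [25] -> pop 25, enqueue [21, 28], visited so far: [25]
  queue [21, 28] -> pop 21, enqueue [16, 22], visited so far: [25, 21]
  queue [28, 16, 22] -> pop 28, enqueue [26, 41], visited so far: [25, 21, 28]
  queue [16, 22, 26, 41] -> pop 16, enqueue [none], visited so far: [25, 21, 28, 16]
  queue [22, 26, 41] -> pop 22, enqueue [23], visited so far: [25, 21, 28, 16, 22]
  queue [26, 41, 23] -> pop 26, enqueue [none], visited so far: [25, 21, 28, 16, 22, 26]
  queue [41, 23] -> pop 41, enqueue [33], visited so far: [25, 21, 28, 16, 22, 26, 41]
  queue [23, 33] -> pop 23, enqueue [none], visited so far: [25, 21, 28, 16, 22, 26, 41, 23]
  queue [33] -> pop 33, enqueue [none], visited so far: [25, 21, 28, 16, 22, 26, 41, 23, 33]
Result: [25, 21, 28, 16, 22, 26, 41, 23, 33]


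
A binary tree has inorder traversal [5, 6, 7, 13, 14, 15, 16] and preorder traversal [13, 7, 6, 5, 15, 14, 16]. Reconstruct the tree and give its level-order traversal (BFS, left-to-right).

Inorder:  [5, 6, 7, 13, 14, 15, 16]
Preorder: [13, 7, 6, 5, 15, 14, 16]
Algorithm: preorder visits root first, so consume preorder in order;
for each root, split the current inorder slice at that value into
left-subtree inorder and right-subtree inorder, then recurse.
Recursive splits:
  root=13; inorder splits into left=[5, 6, 7], right=[14, 15, 16]
  root=7; inorder splits into left=[5, 6], right=[]
  root=6; inorder splits into left=[5], right=[]
  root=5; inorder splits into left=[], right=[]
  root=15; inorder splits into left=[14], right=[16]
  root=14; inorder splits into left=[], right=[]
  root=16; inorder splits into left=[], right=[]
Reconstructed level-order: [13, 7, 15, 6, 14, 16, 5]


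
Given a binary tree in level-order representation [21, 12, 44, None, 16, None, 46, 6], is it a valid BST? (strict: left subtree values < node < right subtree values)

Level-order array: [21, 12, 44, None, 16, None, 46, 6]
Validate using subtree bounds (lo, hi): at each node, require lo < value < hi,
then recurse left with hi=value and right with lo=value.
Preorder trace (stopping at first violation):
  at node 21 with bounds (-inf, +inf): OK
  at node 12 with bounds (-inf, 21): OK
  at node 16 with bounds (12, 21): OK
  at node 6 with bounds (12, 16): VIOLATION
Node 6 violates its bound: not (12 < 6 < 16).
Result: Not a valid BST


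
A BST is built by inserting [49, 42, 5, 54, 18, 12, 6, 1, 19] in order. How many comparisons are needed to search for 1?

Search path for 1: 49 -> 42 -> 5 -> 1
Found: True
Comparisons: 4


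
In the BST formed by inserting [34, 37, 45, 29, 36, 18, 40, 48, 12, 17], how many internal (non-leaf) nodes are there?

Tree built from: [34, 37, 45, 29, 36, 18, 40, 48, 12, 17]
Tree (level-order array): [34, 29, 37, 18, None, 36, 45, 12, None, None, None, 40, 48, None, 17]
Rule: An internal node has at least one child.
Per-node child counts:
  node 34: 2 child(ren)
  node 29: 1 child(ren)
  node 18: 1 child(ren)
  node 12: 1 child(ren)
  node 17: 0 child(ren)
  node 37: 2 child(ren)
  node 36: 0 child(ren)
  node 45: 2 child(ren)
  node 40: 0 child(ren)
  node 48: 0 child(ren)
Matching nodes: [34, 29, 18, 12, 37, 45]
Count of internal (non-leaf) nodes: 6


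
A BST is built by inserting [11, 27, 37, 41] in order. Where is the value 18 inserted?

Starting tree (level order): [11, None, 27, None, 37, None, 41]
Insertion path: 11 -> 27
Result: insert 18 as left child of 27
Final tree (level order): [11, None, 27, 18, 37, None, None, None, 41]


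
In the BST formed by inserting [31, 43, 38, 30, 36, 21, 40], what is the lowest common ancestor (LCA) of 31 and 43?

Tree insertion order: [31, 43, 38, 30, 36, 21, 40]
Tree (level-order array): [31, 30, 43, 21, None, 38, None, None, None, 36, 40]
In a BST, the LCA of p=31, q=43 is the first node v on the
root-to-leaf path with p <= v <= q (go left if both < v, right if both > v).
Walk from root:
  at 31: 31 <= 31 <= 43, this is the LCA
LCA = 31


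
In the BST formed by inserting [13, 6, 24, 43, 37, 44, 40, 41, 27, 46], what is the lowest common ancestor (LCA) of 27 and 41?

Tree insertion order: [13, 6, 24, 43, 37, 44, 40, 41, 27, 46]
Tree (level-order array): [13, 6, 24, None, None, None, 43, 37, 44, 27, 40, None, 46, None, None, None, 41]
In a BST, the LCA of p=27, q=41 is the first node v on the
root-to-leaf path with p <= v <= q (go left if both < v, right if both > v).
Walk from root:
  at 13: both 27 and 41 > 13, go right
  at 24: both 27 and 41 > 24, go right
  at 43: both 27 and 41 < 43, go left
  at 37: 27 <= 37 <= 41, this is the LCA
LCA = 37


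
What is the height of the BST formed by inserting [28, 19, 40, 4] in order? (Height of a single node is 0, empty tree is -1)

Insertion order: [28, 19, 40, 4]
Tree (level-order array): [28, 19, 40, 4]
Compute height bottom-up (empty subtree = -1):
  height(4) = 1 + max(-1, -1) = 0
  height(19) = 1 + max(0, -1) = 1
  height(40) = 1 + max(-1, -1) = 0
  height(28) = 1 + max(1, 0) = 2
Height = 2


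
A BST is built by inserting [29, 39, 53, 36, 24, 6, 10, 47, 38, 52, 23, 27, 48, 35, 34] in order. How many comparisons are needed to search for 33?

Search path for 33: 29 -> 39 -> 36 -> 35 -> 34
Found: False
Comparisons: 5


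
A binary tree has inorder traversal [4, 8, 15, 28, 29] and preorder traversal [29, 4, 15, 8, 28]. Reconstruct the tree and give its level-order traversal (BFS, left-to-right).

Inorder:  [4, 8, 15, 28, 29]
Preorder: [29, 4, 15, 8, 28]
Algorithm: preorder visits root first, so consume preorder in order;
for each root, split the current inorder slice at that value into
left-subtree inorder and right-subtree inorder, then recurse.
Recursive splits:
  root=29; inorder splits into left=[4, 8, 15, 28], right=[]
  root=4; inorder splits into left=[], right=[8, 15, 28]
  root=15; inorder splits into left=[8], right=[28]
  root=8; inorder splits into left=[], right=[]
  root=28; inorder splits into left=[], right=[]
Reconstructed level-order: [29, 4, 15, 8, 28]


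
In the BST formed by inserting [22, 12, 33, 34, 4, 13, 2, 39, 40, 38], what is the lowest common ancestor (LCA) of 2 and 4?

Tree insertion order: [22, 12, 33, 34, 4, 13, 2, 39, 40, 38]
Tree (level-order array): [22, 12, 33, 4, 13, None, 34, 2, None, None, None, None, 39, None, None, 38, 40]
In a BST, the LCA of p=2, q=4 is the first node v on the
root-to-leaf path with p <= v <= q (go left if both < v, right if both > v).
Walk from root:
  at 22: both 2 and 4 < 22, go left
  at 12: both 2 and 4 < 12, go left
  at 4: 2 <= 4 <= 4, this is the LCA
LCA = 4


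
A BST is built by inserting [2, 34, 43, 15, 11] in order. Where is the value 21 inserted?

Starting tree (level order): [2, None, 34, 15, 43, 11]
Insertion path: 2 -> 34 -> 15
Result: insert 21 as right child of 15
Final tree (level order): [2, None, 34, 15, 43, 11, 21]


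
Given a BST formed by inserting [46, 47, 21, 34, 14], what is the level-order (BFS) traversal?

Tree insertion order: [46, 47, 21, 34, 14]
Tree (level-order array): [46, 21, 47, 14, 34]
BFS from the root, enqueuing left then right child of each popped node:
  queue [46] -> pop 46, enqueue [21, 47], visited so far: [46]
  queue [21, 47] -> pop 21, enqueue [14, 34], visited so far: [46, 21]
  queue [47, 14, 34] -> pop 47, enqueue [none], visited so far: [46, 21, 47]
  queue [14, 34] -> pop 14, enqueue [none], visited so far: [46, 21, 47, 14]
  queue [34] -> pop 34, enqueue [none], visited so far: [46, 21, 47, 14, 34]
Result: [46, 21, 47, 14, 34]


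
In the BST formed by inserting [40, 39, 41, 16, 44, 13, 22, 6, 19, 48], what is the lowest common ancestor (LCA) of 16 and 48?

Tree insertion order: [40, 39, 41, 16, 44, 13, 22, 6, 19, 48]
Tree (level-order array): [40, 39, 41, 16, None, None, 44, 13, 22, None, 48, 6, None, 19]
In a BST, the LCA of p=16, q=48 is the first node v on the
root-to-leaf path with p <= v <= q (go left if both < v, right if both > v).
Walk from root:
  at 40: 16 <= 40 <= 48, this is the LCA
LCA = 40


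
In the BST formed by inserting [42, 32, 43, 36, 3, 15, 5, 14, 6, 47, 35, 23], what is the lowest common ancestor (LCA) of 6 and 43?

Tree insertion order: [42, 32, 43, 36, 3, 15, 5, 14, 6, 47, 35, 23]
Tree (level-order array): [42, 32, 43, 3, 36, None, 47, None, 15, 35, None, None, None, 5, 23, None, None, None, 14, None, None, 6]
In a BST, the LCA of p=6, q=43 is the first node v on the
root-to-leaf path with p <= v <= q (go left if both < v, right if both > v).
Walk from root:
  at 42: 6 <= 42 <= 43, this is the LCA
LCA = 42


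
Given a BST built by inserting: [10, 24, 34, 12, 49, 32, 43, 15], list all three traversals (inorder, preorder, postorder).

Tree insertion order: [10, 24, 34, 12, 49, 32, 43, 15]
Tree (level-order array): [10, None, 24, 12, 34, None, 15, 32, 49, None, None, None, None, 43]
Inorder (L, root, R): [10, 12, 15, 24, 32, 34, 43, 49]
Preorder (root, L, R): [10, 24, 12, 15, 34, 32, 49, 43]
Postorder (L, R, root): [15, 12, 32, 43, 49, 34, 24, 10]


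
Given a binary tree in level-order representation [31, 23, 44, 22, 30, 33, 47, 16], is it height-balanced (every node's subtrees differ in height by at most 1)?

Tree (level-order array): [31, 23, 44, 22, 30, 33, 47, 16]
Definition: a tree is height-balanced if, at every node, |h(left) - h(right)| <= 1 (empty subtree has height -1).
Bottom-up per-node check:
  node 16: h_left=-1, h_right=-1, diff=0 [OK], height=0
  node 22: h_left=0, h_right=-1, diff=1 [OK], height=1
  node 30: h_left=-1, h_right=-1, diff=0 [OK], height=0
  node 23: h_left=1, h_right=0, diff=1 [OK], height=2
  node 33: h_left=-1, h_right=-1, diff=0 [OK], height=0
  node 47: h_left=-1, h_right=-1, diff=0 [OK], height=0
  node 44: h_left=0, h_right=0, diff=0 [OK], height=1
  node 31: h_left=2, h_right=1, diff=1 [OK], height=3
All nodes satisfy the balance condition.
Result: Balanced


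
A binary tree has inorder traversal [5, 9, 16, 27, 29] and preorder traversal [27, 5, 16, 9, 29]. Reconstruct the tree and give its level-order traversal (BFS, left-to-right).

Inorder:  [5, 9, 16, 27, 29]
Preorder: [27, 5, 16, 9, 29]
Algorithm: preorder visits root first, so consume preorder in order;
for each root, split the current inorder slice at that value into
left-subtree inorder and right-subtree inorder, then recurse.
Recursive splits:
  root=27; inorder splits into left=[5, 9, 16], right=[29]
  root=5; inorder splits into left=[], right=[9, 16]
  root=16; inorder splits into left=[9], right=[]
  root=9; inorder splits into left=[], right=[]
  root=29; inorder splits into left=[], right=[]
Reconstructed level-order: [27, 5, 29, 16, 9]


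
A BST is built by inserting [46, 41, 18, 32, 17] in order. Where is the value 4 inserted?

Starting tree (level order): [46, 41, None, 18, None, 17, 32]
Insertion path: 46 -> 41 -> 18 -> 17
Result: insert 4 as left child of 17
Final tree (level order): [46, 41, None, 18, None, 17, 32, 4]


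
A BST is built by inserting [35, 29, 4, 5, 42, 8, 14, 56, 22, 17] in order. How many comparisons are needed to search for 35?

Search path for 35: 35
Found: True
Comparisons: 1


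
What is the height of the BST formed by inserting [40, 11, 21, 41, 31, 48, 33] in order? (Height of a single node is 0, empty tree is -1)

Insertion order: [40, 11, 21, 41, 31, 48, 33]
Tree (level-order array): [40, 11, 41, None, 21, None, 48, None, 31, None, None, None, 33]
Compute height bottom-up (empty subtree = -1):
  height(33) = 1 + max(-1, -1) = 0
  height(31) = 1 + max(-1, 0) = 1
  height(21) = 1 + max(-1, 1) = 2
  height(11) = 1 + max(-1, 2) = 3
  height(48) = 1 + max(-1, -1) = 0
  height(41) = 1 + max(-1, 0) = 1
  height(40) = 1 + max(3, 1) = 4
Height = 4


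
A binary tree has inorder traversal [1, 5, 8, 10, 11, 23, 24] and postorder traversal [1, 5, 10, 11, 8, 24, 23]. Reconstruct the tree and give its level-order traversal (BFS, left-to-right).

Inorder:   [1, 5, 8, 10, 11, 23, 24]
Postorder: [1, 5, 10, 11, 8, 24, 23]
Algorithm: postorder visits root last, so walk postorder right-to-left;
each value is the root of the current inorder slice — split it at that
value, recurse on the right subtree first, then the left.
Recursive splits:
  root=23; inorder splits into left=[1, 5, 8, 10, 11], right=[24]
  root=24; inorder splits into left=[], right=[]
  root=8; inorder splits into left=[1, 5], right=[10, 11]
  root=11; inorder splits into left=[10], right=[]
  root=10; inorder splits into left=[], right=[]
  root=5; inorder splits into left=[1], right=[]
  root=1; inorder splits into left=[], right=[]
Reconstructed level-order: [23, 8, 24, 5, 11, 1, 10]


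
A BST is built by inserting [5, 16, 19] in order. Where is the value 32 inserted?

Starting tree (level order): [5, None, 16, None, 19]
Insertion path: 5 -> 16 -> 19
Result: insert 32 as right child of 19
Final tree (level order): [5, None, 16, None, 19, None, 32]


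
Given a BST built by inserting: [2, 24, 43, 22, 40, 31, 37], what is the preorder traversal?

Tree insertion order: [2, 24, 43, 22, 40, 31, 37]
Tree (level-order array): [2, None, 24, 22, 43, None, None, 40, None, 31, None, None, 37]
Preorder traversal: [2, 24, 22, 43, 40, 31, 37]


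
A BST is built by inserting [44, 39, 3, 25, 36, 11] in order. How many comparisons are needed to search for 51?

Search path for 51: 44
Found: False
Comparisons: 1


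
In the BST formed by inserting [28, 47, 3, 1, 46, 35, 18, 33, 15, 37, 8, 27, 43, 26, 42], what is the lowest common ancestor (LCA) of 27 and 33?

Tree insertion order: [28, 47, 3, 1, 46, 35, 18, 33, 15, 37, 8, 27, 43, 26, 42]
Tree (level-order array): [28, 3, 47, 1, 18, 46, None, None, None, 15, 27, 35, None, 8, None, 26, None, 33, 37, None, None, None, None, None, None, None, 43, 42]
In a BST, the LCA of p=27, q=33 is the first node v on the
root-to-leaf path with p <= v <= q (go left if both < v, right if both > v).
Walk from root:
  at 28: 27 <= 28 <= 33, this is the LCA
LCA = 28


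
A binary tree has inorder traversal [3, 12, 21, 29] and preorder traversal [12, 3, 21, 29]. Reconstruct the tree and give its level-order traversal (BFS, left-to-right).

Inorder:  [3, 12, 21, 29]
Preorder: [12, 3, 21, 29]
Algorithm: preorder visits root first, so consume preorder in order;
for each root, split the current inorder slice at that value into
left-subtree inorder and right-subtree inorder, then recurse.
Recursive splits:
  root=12; inorder splits into left=[3], right=[21, 29]
  root=3; inorder splits into left=[], right=[]
  root=21; inorder splits into left=[], right=[29]
  root=29; inorder splits into left=[], right=[]
Reconstructed level-order: [12, 3, 21, 29]


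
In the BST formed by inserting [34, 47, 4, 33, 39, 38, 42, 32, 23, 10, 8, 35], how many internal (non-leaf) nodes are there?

Tree built from: [34, 47, 4, 33, 39, 38, 42, 32, 23, 10, 8, 35]
Tree (level-order array): [34, 4, 47, None, 33, 39, None, 32, None, 38, 42, 23, None, 35, None, None, None, 10, None, None, None, 8]
Rule: An internal node has at least one child.
Per-node child counts:
  node 34: 2 child(ren)
  node 4: 1 child(ren)
  node 33: 1 child(ren)
  node 32: 1 child(ren)
  node 23: 1 child(ren)
  node 10: 1 child(ren)
  node 8: 0 child(ren)
  node 47: 1 child(ren)
  node 39: 2 child(ren)
  node 38: 1 child(ren)
  node 35: 0 child(ren)
  node 42: 0 child(ren)
Matching nodes: [34, 4, 33, 32, 23, 10, 47, 39, 38]
Count of internal (non-leaf) nodes: 9


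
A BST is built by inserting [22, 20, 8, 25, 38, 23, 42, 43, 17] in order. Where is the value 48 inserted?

Starting tree (level order): [22, 20, 25, 8, None, 23, 38, None, 17, None, None, None, 42, None, None, None, 43]
Insertion path: 22 -> 25 -> 38 -> 42 -> 43
Result: insert 48 as right child of 43
Final tree (level order): [22, 20, 25, 8, None, 23, 38, None, 17, None, None, None, 42, None, None, None, 43, None, 48]


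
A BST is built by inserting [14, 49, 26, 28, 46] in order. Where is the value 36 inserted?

Starting tree (level order): [14, None, 49, 26, None, None, 28, None, 46]
Insertion path: 14 -> 49 -> 26 -> 28 -> 46
Result: insert 36 as left child of 46
Final tree (level order): [14, None, 49, 26, None, None, 28, None, 46, 36]


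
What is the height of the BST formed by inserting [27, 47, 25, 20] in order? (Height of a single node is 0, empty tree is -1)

Insertion order: [27, 47, 25, 20]
Tree (level-order array): [27, 25, 47, 20]
Compute height bottom-up (empty subtree = -1):
  height(20) = 1 + max(-1, -1) = 0
  height(25) = 1 + max(0, -1) = 1
  height(47) = 1 + max(-1, -1) = 0
  height(27) = 1 + max(1, 0) = 2
Height = 2


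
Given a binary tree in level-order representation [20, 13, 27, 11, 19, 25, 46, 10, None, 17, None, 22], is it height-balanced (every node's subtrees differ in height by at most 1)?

Tree (level-order array): [20, 13, 27, 11, 19, 25, 46, 10, None, 17, None, 22]
Definition: a tree is height-balanced if, at every node, |h(left) - h(right)| <= 1 (empty subtree has height -1).
Bottom-up per-node check:
  node 10: h_left=-1, h_right=-1, diff=0 [OK], height=0
  node 11: h_left=0, h_right=-1, diff=1 [OK], height=1
  node 17: h_left=-1, h_right=-1, diff=0 [OK], height=0
  node 19: h_left=0, h_right=-1, diff=1 [OK], height=1
  node 13: h_left=1, h_right=1, diff=0 [OK], height=2
  node 22: h_left=-1, h_right=-1, diff=0 [OK], height=0
  node 25: h_left=0, h_right=-1, diff=1 [OK], height=1
  node 46: h_left=-1, h_right=-1, diff=0 [OK], height=0
  node 27: h_left=1, h_right=0, diff=1 [OK], height=2
  node 20: h_left=2, h_right=2, diff=0 [OK], height=3
All nodes satisfy the balance condition.
Result: Balanced


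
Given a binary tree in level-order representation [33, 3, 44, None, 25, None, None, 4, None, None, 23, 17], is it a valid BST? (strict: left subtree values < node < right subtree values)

Level-order array: [33, 3, 44, None, 25, None, None, 4, None, None, 23, 17]
Validate using subtree bounds (lo, hi): at each node, require lo < value < hi,
then recurse left with hi=value and right with lo=value.
Preorder trace (stopping at first violation):
  at node 33 with bounds (-inf, +inf): OK
  at node 3 with bounds (-inf, 33): OK
  at node 25 with bounds (3, 33): OK
  at node 4 with bounds (3, 25): OK
  at node 23 with bounds (4, 25): OK
  at node 17 with bounds (4, 23): OK
  at node 44 with bounds (33, +inf): OK
No violation found at any node.
Result: Valid BST


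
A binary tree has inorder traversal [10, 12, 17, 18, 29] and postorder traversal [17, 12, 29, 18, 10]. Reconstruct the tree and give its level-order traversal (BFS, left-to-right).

Inorder:   [10, 12, 17, 18, 29]
Postorder: [17, 12, 29, 18, 10]
Algorithm: postorder visits root last, so walk postorder right-to-left;
each value is the root of the current inorder slice — split it at that
value, recurse on the right subtree first, then the left.
Recursive splits:
  root=10; inorder splits into left=[], right=[12, 17, 18, 29]
  root=18; inorder splits into left=[12, 17], right=[29]
  root=29; inorder splits into left=[], right=[]
  root=12; inorder splits into left=[], right=[17]
  root=17; inorder splits into left=[], right=[]
Reconstructed level-order: [10, 18, 12, 29, 17]


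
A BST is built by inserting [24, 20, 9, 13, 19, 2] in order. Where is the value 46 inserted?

Starting tree (level order): [24, 20, None, 9, None, 2, 13, None, None, None, 19]
Insertion path: 24
Result: insert 46 as right child of 24
Final tree (level order): [24, 20, 46, 9, None, None, None, 2, 13, None, None, None, 19]


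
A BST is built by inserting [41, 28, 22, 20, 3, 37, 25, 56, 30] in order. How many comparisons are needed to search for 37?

Search path for 37: 41 -> 28 -> 37
Found: True
Comparisons: 3


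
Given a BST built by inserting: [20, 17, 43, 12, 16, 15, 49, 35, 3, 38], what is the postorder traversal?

Tree insertion order: [20, 17, 43, 12, 16, 15, 49, 35, 3, 38]
Tree (level-order array): [20, 17, 43, 12, None, 35, 49, 3, 16, None, 38, None, None, None, None, 15]
Postorder traversal: [3, 15, 16, 12, 17, 38, 35, 49, 43, 20]


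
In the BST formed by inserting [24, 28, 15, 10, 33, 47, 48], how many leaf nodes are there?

Tree built from: [24, 28, 15, 10, 33, 47, 48]
Tree (level-order array): [24, 15, 28, 10, None, None, 33, None, None, None, 47, None, 48]
Rule: A leaf has 0 children.
Per-node child counts:
  node 24: 2 child(ren)
  node 15: 1 child(ren)
  node 10: 0 child(ren)
  node 28: 1 child(ren)
  node 33: 1 child(ren)
  node 47: 1 child(ren)
  node 48: 0 child(ren)
Matching nodes: [10, 48]
Count of leaf nodes: 2


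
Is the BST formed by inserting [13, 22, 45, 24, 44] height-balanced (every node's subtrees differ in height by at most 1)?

Tree (level-order array): [13, None, 22, None, 45, 24, None, None, 44]
Definition: a tree is height-balanced if, at every node, |h(left) - h(right)| <= 1 (empty subtree has height -1).
Bottom-up per-node check:
  node 44: h_left=-1, h_right=-1, diff=0 [OK], height=0
  node 24: h_left=-1, h_right=0, diff=1 [OK], height=1
  node 45: h_left=1, h_right=-1, diff=2 [FAIL (|1--1|=2 > 1)], height=2
  node 22: h_left=-1, h_right=2, diff=3 [FAIL (|-1-2|=3 > 1)], height=3
  node 13: h_left=-1, h_right=3, diff=4 [FAIL (|-1-3|=4 > 1)], height=4
Node 45 violates the condition: |1 - -1| = 2 > 1.
Result: Not balanced


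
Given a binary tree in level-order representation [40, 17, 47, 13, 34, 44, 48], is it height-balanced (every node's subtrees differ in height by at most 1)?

Tree (level-order array): [40, 17, 47, 13, 34, 44, 48]
Definition: a tree is height-balanced if, at every node, |h(left) - h(right)| <= 1 (empty subtree has height -1).
Bottom-up per-node check:
  node 13: h_left=-1, h_right=-1, diff=0 [OK], height=0
  node 34: h_left=-1, h_right=-1, diff=0 [OK], height=0
  node 17: h_left=0, h_right=0, diff=0 [OK], height=1
  node 44: h_left=-1, h_right=-1, diff=0 [OK], height=0
  node 48: h_left=-1, h_right=-1, diff=0 [OK], height=0
  node 47: h_left=0, h_right=0, diff=0 [OK], height=1
  node 40: h_left=1, h_right=1, diff=0 [OK], height=2
All nodes satisfy the balance condition.
Result: Balanced


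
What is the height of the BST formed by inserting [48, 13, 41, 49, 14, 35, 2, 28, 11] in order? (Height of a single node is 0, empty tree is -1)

Insertion order: [48, 13, 41, 49, 14, 35, 2, 28, 11]
Tree (level-order array): [48, 13, 49, 2, 41, None, None, None, 11, 14, None, None, None, None, 35, 28]
Compute height bottom-up (empty subtree = -1):
  height(11) = 1 + max(-1, -1) = 0
  height(2) = 1 + max(-1, 0) = 1
  height(28) = 1 + max(-1, -1) = 0
  height(35) = 1 + max(0, -1) = 1
  height(14) = 1 + max(-1, 1) = 2
  height(41) = 1 + max(2, -1) = 3
  height(13) = 1 + max(1, 3) = 4
  height(49) = 1 + max(-1, -1) = 0
  height(48) = 1 + max(4, 0) = 5
Height = 5


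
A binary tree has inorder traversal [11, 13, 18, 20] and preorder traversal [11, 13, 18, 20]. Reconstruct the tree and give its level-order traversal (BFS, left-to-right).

Inorder:  [11, 13, 18, 20]
Preorder: [11, 13, 18, 20]
Algorithm: preorder visits root first, so consume preorder in order;
for each root, split the current inorder slice at that value into
left-subtree inorder and right-subtree inorder, then recurse.
Recursive splits:
  root=11; inorder splits into left=[], right=[13, 18, 20]
  root=13; inorder splits into left=[], right=[18, 20]
  root=18; inorder splits into left=[], right=[20]
  root=20; inorder splits into left=[], right=[]
Reconstructed level-order: [11, 13, 18, 20]


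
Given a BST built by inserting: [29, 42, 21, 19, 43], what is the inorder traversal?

Tree insertion order: [29, 42, 21, 19, 43]
Tree (level-order array): [29, 21, 42, 19, None, None, 43]
Inorder traversal: [19, 21, 29, 42, 43]


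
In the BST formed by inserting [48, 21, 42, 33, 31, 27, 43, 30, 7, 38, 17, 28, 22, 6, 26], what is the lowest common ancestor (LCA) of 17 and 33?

Tree insertion order: [48, 21, 42, 33, 31, 27, 43, 30, 7, 38, 17, 28, 22, 6, 26]
Tree (level-order array): [48, 21, None, 7, 42, 6, 17, 33, 43, None, None, None, None, 31, 38, None, None, 27, None, None, None, 22, 30, None, 26, 28]
In a BST, the LCA of p=17, q=33 is the first node v on the
root-to-leaf path with p <= v <= q (go left if both < v, right if both > v).
Walk from root:
  at 48: both 17 and 33 < 48, go left
  at 21: 17 <= 21 <= 33, this is the LCA
LCA = 21


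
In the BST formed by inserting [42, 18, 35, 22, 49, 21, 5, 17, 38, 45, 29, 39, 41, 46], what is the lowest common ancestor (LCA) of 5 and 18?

Tree insertion order: [42, 18, 35, 22, 49, 21, 5, 17, 38, 45, 29, 39, 41, 46]
Tree (level-order array): [42, 18, 49, 5, 35, 45, None, None, 17, 22, 38, None, 46, None, None, 21, 29, None, 39, None, None, None, None, None, None, None, 41]
In a BST, the LCA of p=5, q=18 is the first node v on the
root-to-leaf path with p <= v <= q (go left if both < v, right if both > v).
Walk from root:
  at 42: both 5 and 18 < 42, go left
  at 18: 5 <= 18 <= 18, this is the LCA
LCA = 18


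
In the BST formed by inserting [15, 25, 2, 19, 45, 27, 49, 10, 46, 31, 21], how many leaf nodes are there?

Tree built from: [15, 25, 2, 19, 45, 27, 49, 10, 46, 31, 21]
Tree (level-order array): [15, 2, 25, None, 10, 19, 45, None, None, None, 21, 27, 49, None, None, None, 31, 46]
Rule: A leaf has 0 children.
Per-node child counts:
  node 15: 2 child(ren)
  node 2: 1 child(ren)
  node 10: 0 child(ren)
  node 25: 2 child(ren)
  node 19: 1 child(ren)
  node 21: 0 child(ren)
  node 45: 2 child(ren)
  node 27: 1 child(ren)
  node 31: 0 child(ren)
  node 49: 1 child(ren)
  node 46: 0 child(ren)
Matching nodes: [10, 21, 31, 46]
Count of leaf nodes: 4


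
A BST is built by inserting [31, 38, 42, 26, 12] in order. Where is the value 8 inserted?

Starting tree (level order): [31, 26, 38, 12, None, None, 42]
Insertion path: 31 -> 26 -> 12
Result: insert 8 as left child of 12
Final tree (level order): [31, 26, 38, 12, None, None, 42, 8]
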